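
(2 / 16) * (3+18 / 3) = 9 / 8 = 1.12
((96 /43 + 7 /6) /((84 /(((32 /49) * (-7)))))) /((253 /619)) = -2171452 /4797639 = -0.45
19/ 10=1.90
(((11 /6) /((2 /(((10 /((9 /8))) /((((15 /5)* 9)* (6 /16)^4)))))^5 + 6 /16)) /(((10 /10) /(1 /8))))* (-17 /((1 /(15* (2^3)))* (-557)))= 55192658268538978435072000000 /24661253029912477414638944151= 2.24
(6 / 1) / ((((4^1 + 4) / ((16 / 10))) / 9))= 54 / 5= 10.80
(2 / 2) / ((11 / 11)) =1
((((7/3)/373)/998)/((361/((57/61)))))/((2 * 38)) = 7/32789621336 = 0.00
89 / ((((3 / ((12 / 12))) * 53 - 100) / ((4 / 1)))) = 356 / 59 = 6.03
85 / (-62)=-85 / 62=-1.37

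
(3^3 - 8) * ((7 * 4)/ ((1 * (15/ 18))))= 3192/ 5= 638.40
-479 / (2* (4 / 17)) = -8143 / 8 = -1017.88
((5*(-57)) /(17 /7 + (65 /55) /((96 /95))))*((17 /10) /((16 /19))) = -4252941 /26597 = -159.90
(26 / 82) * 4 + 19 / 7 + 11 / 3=6586 / 861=7.65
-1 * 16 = -16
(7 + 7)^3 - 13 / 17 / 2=93283 / 34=2743.62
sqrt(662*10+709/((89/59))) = sqrt(56159979)/89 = 84.20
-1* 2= -2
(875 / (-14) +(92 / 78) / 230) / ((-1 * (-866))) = -24373 / 337740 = -0.07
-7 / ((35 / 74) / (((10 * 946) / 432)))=-17501 / 54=-324.09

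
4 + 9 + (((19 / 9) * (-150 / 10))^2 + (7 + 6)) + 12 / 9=9271 / 9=1030.11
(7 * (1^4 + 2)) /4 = 5.25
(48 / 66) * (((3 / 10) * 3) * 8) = 288 / 55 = 5.24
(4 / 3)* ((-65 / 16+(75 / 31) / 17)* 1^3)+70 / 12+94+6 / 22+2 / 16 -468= -51894167 / 139128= -373.00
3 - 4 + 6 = 5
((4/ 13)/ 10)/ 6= 1/ 195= 0.01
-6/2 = -3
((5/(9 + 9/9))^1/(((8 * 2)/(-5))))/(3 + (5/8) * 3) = -5/156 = -0.03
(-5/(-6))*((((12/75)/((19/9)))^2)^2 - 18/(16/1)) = -152715442899/162901250000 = -0.94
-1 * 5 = -5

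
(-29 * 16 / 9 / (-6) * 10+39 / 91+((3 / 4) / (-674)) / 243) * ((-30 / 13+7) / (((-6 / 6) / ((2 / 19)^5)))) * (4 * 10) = -1288361392160 / 6150696770673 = -0.21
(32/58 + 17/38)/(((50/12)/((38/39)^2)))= 27892/122525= 0.23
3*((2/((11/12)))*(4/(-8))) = -36/11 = -3.27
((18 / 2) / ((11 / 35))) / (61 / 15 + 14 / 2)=4725 / 1826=2.59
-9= -9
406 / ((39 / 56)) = 22736 / 39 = 582.97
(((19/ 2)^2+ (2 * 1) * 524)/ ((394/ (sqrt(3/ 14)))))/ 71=0.02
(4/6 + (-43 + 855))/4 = 1219/6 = 203.17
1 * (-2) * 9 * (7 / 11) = -11.45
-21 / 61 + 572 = 34871 / 61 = 571.66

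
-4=-4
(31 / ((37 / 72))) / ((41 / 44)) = 98208 / 1517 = 64.74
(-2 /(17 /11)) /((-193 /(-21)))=-462 /3281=-0.14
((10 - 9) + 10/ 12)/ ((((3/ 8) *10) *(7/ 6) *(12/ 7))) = 11/ 45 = 0.24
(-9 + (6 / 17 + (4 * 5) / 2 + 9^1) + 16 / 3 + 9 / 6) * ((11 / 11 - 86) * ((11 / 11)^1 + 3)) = -17530 / 3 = -5843.33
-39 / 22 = -1.77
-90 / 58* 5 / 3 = -75 / 29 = -2.59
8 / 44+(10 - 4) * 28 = 1850 / 11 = 168.18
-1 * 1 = -1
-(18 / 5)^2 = -12.96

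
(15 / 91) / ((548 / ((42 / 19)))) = 45 / 67678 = 0.00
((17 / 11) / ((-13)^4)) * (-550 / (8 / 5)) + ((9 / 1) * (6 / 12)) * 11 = 5652953 / 114244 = 49.48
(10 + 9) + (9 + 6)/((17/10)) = 27.82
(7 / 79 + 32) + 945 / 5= 17466 / 79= 221.09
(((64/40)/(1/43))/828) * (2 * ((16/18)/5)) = 1376/46575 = 0.03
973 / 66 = 14.74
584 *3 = 1752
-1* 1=-1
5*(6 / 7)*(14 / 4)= 15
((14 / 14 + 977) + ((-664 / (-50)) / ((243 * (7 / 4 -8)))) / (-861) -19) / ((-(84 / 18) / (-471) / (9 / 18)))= 19688276801621 / 406822500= 48395.25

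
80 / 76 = 20 / 19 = 1.05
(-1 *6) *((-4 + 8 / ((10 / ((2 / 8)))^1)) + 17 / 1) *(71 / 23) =-28116 / 115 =-244.49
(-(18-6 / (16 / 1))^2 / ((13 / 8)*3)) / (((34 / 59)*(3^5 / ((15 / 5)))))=-1.37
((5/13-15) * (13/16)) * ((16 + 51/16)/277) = -29165/35456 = -0.82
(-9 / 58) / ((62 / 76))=-171 / 899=-0.19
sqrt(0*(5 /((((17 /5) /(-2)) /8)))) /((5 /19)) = 0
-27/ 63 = -3/ 7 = -0.43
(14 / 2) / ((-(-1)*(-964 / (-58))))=203 / 482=0.42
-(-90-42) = 132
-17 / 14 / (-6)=17 / 84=0.20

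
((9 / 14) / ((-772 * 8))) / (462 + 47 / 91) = -117 / 519883328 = -0.00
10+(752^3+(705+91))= 425259814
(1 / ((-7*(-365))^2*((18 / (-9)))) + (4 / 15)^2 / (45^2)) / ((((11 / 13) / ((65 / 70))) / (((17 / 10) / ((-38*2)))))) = -23954059831 / 27849259676700000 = -0.00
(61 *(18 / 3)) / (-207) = -122 / 69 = -1.77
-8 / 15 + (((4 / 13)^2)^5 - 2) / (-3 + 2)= 3032871092038 / 2067877377735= 1.47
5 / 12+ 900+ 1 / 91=983267 / 1092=900.43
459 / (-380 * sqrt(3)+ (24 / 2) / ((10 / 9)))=-363375 * sqrt(3) / 902257- 20655 / 1804514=-0.71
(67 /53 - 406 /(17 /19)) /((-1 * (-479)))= -407703 /431579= -0.94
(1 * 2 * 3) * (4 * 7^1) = 168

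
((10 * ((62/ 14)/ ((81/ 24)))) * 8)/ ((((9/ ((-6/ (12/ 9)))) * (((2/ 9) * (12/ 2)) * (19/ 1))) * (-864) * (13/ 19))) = 155/ 44226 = 0.00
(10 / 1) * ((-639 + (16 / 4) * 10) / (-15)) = 1198 / 3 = 399.33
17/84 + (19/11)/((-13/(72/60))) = 2579/60060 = 0.04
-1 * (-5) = 5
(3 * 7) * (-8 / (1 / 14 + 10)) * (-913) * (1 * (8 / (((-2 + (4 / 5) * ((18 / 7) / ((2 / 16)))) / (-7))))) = -58992.19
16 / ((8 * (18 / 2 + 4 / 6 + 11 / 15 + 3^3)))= 10 / 187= 0.05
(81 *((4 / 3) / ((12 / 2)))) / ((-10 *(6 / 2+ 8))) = -9 / 55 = -0.16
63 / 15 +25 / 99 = 2204 / 495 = 4.45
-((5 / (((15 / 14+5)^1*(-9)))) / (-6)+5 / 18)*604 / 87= -81238 / 39933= -2.03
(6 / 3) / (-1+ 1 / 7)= -7 / 3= -2.33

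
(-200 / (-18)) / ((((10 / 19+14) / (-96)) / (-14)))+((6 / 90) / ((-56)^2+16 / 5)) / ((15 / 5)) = 3340108823 / 3249072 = 1028.02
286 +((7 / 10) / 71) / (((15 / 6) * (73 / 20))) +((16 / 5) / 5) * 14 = 38219582 / 129575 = 294.96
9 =9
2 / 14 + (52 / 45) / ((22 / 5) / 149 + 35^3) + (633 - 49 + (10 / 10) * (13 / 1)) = 92434939952 / 154795347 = 597.14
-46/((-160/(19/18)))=437/1440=0.30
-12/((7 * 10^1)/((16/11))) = -96/385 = -0.25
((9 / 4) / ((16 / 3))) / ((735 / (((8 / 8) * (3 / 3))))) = 9 / 15680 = 0.00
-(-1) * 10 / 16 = 5 / 8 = 0.62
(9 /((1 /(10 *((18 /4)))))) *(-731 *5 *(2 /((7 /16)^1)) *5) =-236844000 /7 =-33834857.14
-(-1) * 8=8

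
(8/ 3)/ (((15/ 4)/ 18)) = 64/ 5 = 12.80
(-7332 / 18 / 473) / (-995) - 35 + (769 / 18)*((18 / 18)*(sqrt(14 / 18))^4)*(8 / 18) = -23.51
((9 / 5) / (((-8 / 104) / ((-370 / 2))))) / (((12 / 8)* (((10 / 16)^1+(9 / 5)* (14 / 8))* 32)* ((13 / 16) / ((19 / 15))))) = 37.25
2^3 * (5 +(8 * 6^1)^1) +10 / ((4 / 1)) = 853 / 2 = 426.50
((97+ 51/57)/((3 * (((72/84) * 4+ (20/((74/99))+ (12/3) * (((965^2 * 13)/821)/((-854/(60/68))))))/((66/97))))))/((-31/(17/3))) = 0.13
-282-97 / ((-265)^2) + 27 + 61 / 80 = -285662807 / 1123600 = -254.24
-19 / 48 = -0.40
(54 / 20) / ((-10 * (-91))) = 27 / 9100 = 0.00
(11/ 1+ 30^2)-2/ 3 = 2731/ 3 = 910.33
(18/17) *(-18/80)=-81/340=-0.24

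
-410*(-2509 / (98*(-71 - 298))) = -12545 / 441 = -28.45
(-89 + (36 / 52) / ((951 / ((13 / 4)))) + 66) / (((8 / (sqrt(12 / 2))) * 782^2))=-29161 * sqrt(6) / 6203299456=-0.00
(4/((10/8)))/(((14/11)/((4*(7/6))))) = 176/15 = 11.73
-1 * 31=-31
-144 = -144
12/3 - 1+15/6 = 11/2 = 5.50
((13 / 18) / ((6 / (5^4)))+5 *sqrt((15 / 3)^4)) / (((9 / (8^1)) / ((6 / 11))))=86500 / 891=97.08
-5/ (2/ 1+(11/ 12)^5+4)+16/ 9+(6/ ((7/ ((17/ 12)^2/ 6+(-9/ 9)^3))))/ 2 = 822929609/ 1111516896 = 0.74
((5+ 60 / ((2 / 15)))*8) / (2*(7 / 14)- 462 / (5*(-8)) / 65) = 4732000 / 1531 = 3090.79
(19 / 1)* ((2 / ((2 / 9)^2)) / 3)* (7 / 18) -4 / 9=3575 / 36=99.31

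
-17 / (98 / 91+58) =-221 / 768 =-0.29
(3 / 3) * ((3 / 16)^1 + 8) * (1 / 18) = 131 / 288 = 0.45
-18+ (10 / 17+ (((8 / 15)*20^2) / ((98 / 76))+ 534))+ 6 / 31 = 52851208 / 77469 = 682.22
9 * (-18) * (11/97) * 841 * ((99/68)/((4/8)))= -74183769/1649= -44987.12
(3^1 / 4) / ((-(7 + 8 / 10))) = -5 / 52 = -0.10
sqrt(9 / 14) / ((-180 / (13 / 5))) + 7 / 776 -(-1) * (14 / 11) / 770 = 5011 / 469480 -13 * sqrt(14) / 4200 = -0.00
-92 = -92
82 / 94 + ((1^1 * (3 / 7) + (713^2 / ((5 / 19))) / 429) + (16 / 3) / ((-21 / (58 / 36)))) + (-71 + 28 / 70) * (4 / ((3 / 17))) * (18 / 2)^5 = -1800408954814751 / 19054035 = -94489642.47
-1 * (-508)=508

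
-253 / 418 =-23 / 38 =-0.61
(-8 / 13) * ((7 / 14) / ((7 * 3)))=-4 / 273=-0.01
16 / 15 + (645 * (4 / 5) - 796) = -4184 / 15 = -278.93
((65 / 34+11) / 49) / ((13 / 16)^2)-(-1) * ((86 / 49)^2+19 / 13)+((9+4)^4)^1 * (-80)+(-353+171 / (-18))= -31527471007575 / 13796146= -2285237.56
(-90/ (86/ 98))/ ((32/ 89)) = -196245/ 688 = -285.24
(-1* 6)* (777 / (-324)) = 259 / 18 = 14.39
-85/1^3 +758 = 673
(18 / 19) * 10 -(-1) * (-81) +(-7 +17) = -1169 / 19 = -61.53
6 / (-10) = -3 / 5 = -0.60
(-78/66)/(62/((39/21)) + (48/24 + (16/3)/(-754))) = -14703/440132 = -0.03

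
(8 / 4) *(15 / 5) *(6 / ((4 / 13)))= 117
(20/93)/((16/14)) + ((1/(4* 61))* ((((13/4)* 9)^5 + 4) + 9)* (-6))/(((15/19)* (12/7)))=-493959801489/1269760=-389018.24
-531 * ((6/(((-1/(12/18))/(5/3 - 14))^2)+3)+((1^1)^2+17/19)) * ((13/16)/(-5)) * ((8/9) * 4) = 323058866/2565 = 125948.88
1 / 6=0.17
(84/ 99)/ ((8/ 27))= 63/ 22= 2.86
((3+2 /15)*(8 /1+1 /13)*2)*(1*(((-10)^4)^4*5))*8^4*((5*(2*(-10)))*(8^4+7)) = -55291371520000000000000000000 /13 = -4253182424615384615384615000.00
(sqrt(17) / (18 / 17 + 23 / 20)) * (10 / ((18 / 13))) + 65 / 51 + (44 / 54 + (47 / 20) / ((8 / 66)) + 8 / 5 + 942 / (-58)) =7278929 / 1064880 + 22100 * sqrt(17) / 6759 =20.32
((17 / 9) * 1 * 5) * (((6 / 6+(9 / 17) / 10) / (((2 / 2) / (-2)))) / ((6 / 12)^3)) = -159.11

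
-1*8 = -8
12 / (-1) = -12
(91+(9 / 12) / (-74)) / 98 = 26933 / 29008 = 0.93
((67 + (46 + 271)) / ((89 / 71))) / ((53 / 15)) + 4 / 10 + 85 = 4058959 / 23585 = 172.10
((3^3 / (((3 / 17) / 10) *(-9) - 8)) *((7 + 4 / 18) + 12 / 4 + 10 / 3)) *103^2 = -660091980 / 1387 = -475913.47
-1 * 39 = -39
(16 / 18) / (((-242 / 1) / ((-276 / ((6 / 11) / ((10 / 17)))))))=1840 / 1683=1.09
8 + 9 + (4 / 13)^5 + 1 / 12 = 76127353 / 4455516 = 17.09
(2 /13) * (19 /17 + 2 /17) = 0.19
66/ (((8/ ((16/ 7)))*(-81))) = -44/ 189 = -0.23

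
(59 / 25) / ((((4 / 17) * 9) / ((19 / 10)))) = 19057 / 9000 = 2.12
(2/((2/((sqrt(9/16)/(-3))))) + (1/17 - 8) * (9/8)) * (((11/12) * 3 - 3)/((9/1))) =1249/4896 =0.26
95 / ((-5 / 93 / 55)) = -97185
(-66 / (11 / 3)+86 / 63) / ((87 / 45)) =-5240 / 609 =-8.60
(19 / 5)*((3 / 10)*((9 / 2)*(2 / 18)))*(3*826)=70623 / 50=1412.46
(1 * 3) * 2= 6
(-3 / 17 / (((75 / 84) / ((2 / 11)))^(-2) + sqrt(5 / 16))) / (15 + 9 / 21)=6640480000 / 4351067731917 - 40033984375 * sqrt(5) / 4351067731917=-0.02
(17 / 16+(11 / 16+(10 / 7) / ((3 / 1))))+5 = 607 / 84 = 7.23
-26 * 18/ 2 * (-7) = 1638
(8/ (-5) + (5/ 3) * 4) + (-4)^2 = 316/ 15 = 21.07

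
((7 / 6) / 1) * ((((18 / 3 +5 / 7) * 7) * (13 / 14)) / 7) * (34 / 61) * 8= 41548 / 1281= 32.43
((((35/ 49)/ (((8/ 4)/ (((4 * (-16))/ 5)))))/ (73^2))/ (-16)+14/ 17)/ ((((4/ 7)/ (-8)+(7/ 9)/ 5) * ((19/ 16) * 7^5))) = 0.00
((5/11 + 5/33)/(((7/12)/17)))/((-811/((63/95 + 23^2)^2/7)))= -688677105728/789017845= -872.83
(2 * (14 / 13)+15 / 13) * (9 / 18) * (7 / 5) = 301 / 130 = 2.32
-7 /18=-0.39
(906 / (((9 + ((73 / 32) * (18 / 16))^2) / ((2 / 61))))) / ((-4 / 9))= -29687808 / 6923317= -4.29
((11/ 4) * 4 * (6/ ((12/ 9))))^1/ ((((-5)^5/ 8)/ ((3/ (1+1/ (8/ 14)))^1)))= -432/ 3125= -0.14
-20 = -20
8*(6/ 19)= 48/ 19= 2.53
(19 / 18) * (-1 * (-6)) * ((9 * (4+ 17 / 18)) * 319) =539429 / 6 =89904.83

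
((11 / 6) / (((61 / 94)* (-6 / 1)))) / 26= -517 / 28548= -0.02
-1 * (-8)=8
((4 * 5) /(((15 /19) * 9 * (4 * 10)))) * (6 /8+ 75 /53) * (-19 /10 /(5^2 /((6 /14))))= -0.00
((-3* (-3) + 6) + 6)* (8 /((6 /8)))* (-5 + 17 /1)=2688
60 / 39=20 / 13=1.54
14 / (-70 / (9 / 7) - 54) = -63 / 488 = -0.13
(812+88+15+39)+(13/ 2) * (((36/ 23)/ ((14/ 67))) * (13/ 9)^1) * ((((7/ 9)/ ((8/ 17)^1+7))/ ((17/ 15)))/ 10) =16731127/ 17526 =954.65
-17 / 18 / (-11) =17 / 198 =0.09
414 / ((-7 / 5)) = -2070 / 7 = -295.71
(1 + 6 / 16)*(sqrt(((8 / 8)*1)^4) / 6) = 11 / 48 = 0.23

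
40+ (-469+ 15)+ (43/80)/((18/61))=-593537/1440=-412.18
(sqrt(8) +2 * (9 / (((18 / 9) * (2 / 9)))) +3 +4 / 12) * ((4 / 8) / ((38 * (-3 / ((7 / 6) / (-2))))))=7 * sqrt(2) / 1368 +1841 / 16416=0.12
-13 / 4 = -3.25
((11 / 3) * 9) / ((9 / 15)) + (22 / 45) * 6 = 869 / 15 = 57.93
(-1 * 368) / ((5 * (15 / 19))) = -6992 / 75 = -93.23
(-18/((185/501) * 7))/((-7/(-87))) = -784566/9065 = -86.55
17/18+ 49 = 899/18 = 49.94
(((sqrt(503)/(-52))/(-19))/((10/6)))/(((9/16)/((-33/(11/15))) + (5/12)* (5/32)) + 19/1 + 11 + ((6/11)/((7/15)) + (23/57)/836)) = 140448* sqrt(503)/7220725447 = 0.00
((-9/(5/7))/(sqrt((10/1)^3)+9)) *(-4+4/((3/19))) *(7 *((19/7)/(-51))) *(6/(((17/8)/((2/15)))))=-2451456/6639775+544768 *sqrt(10)/1327955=0.93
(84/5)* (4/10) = 168/25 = 6.72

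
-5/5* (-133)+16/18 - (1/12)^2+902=149167/144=1035.88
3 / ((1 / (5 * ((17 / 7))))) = 255 / 7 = 36.43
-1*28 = -28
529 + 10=539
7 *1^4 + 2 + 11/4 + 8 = 79/4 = 19.75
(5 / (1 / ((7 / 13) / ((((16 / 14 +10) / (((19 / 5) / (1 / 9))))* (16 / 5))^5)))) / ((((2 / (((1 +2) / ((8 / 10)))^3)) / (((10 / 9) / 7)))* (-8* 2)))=-94805985018740625 / 165847894392307712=-0.57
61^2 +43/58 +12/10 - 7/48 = 25910657/6960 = 3722.80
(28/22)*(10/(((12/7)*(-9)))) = -0.82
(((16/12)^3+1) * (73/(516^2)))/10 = 6643/71889120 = 0.00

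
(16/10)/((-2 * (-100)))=1/125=0.01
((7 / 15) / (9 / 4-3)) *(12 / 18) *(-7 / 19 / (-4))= -98 / 2565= -0.04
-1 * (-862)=862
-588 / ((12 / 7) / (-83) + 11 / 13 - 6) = 4441164 / 39083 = 113.63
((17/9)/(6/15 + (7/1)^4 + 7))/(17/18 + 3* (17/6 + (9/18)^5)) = 1360/16539687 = 0.00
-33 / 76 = -0.43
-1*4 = -4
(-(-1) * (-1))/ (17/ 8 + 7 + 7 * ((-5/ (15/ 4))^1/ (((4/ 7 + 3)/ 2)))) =-600/ 2339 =-0.26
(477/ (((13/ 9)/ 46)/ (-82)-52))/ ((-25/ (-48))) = -777273408/ 44132725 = -17.61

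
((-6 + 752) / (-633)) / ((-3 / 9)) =3.54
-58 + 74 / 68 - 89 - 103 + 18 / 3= -242.91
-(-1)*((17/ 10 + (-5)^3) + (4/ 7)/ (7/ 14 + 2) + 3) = -1681/ 14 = -120.07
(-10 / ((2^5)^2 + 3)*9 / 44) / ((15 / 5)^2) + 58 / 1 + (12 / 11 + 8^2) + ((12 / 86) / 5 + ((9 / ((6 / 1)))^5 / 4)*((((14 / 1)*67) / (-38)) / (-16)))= 11912945408409 / 94511605760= 126.05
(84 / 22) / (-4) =-21 / 22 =-0.95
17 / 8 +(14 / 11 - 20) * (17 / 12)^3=-485843 / 9504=-51.12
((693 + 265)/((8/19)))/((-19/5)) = -598.75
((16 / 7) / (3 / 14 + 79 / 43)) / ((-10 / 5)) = -688 / 1235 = -0.56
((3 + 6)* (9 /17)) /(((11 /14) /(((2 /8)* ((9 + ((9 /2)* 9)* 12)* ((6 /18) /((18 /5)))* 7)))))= 33075 /68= 486.40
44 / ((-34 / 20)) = -440 / 17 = -25.88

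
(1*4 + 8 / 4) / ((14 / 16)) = 48 / 7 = 6.86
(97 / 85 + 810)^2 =4753688809 / 7225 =657950.01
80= 80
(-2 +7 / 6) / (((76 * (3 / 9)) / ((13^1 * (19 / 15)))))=-13 / 24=-0.54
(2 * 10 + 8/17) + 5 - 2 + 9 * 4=1011/17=59.47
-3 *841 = -2523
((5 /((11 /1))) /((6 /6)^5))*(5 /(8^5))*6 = 75 /180224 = 0.00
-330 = -330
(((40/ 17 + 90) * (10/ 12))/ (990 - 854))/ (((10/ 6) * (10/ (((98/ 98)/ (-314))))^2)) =1/ 29038720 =0.00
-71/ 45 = -1.58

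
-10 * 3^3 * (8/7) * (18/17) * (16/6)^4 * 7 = -115651.76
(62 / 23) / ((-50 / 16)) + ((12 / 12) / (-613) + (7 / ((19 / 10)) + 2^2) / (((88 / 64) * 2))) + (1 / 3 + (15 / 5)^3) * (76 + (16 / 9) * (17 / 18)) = 38042738076499 / 17901147825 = 2125.16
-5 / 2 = -2.50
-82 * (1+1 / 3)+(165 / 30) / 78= -17045 / 156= -109.26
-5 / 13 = -0.38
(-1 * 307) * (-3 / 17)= 921 / 17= 54.18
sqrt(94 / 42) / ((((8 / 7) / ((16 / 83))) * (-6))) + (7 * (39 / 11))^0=1-sqrt(987) / 747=0.96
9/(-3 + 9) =3/2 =1.50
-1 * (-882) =882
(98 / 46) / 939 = 0.00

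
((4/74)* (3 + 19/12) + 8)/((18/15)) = 9155/1332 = 6.87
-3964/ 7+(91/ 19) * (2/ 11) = -827202/ 1463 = -565.41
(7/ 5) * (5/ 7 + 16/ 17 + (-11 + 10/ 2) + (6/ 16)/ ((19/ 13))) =-73943/ 12920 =-5.72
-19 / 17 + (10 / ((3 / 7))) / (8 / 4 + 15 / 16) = 16361 / 2397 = 6.83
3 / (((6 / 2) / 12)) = 12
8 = 8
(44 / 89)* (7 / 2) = 154 / 89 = 1.73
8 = 8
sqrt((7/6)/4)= sqrt(42)/12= 0.54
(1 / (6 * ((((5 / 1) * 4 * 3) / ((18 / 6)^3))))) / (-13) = -0.01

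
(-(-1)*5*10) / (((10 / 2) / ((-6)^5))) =-77760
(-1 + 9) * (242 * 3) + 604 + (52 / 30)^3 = 21658076 / 3375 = 6417.21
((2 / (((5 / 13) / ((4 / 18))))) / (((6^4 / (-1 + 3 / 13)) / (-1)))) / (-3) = -1 / 4374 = -0.00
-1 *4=-4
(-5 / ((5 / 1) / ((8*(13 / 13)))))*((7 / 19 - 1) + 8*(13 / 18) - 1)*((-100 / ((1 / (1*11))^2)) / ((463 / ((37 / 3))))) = 2539354400 / 237519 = 10691.16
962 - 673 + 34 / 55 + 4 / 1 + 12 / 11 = 16209 / 55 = 294.71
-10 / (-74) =5 / 37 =0.14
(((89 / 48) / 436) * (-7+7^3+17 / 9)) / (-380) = -270649 / 71573760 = -0.00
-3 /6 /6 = -1 /12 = -0.08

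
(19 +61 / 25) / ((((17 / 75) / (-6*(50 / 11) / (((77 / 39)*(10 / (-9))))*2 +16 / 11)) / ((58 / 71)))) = 2079041088 / 1022329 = 2033.63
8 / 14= 0.57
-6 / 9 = -2 / 3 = -0.67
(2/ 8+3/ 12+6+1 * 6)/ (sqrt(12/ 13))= 25 * sqrt(39)/ 12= 13.01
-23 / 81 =-0.28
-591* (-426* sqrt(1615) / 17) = 251766* sqrt(1615) / 17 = 595160.94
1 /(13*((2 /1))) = 1 /26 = 0.04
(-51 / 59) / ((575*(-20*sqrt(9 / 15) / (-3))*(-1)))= 0.00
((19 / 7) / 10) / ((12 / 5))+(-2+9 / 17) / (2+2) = -0.25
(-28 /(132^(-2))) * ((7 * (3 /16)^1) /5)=-640332 /5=-128066.40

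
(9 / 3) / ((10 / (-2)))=-3 / 5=-0.60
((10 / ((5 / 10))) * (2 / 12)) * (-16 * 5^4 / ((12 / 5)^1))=-125000 / 9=-13888.89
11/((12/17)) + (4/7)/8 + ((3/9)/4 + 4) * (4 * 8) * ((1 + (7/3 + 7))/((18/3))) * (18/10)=58901/140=420.72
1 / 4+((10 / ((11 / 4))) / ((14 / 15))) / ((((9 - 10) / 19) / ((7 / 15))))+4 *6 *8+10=7379 / 44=167.70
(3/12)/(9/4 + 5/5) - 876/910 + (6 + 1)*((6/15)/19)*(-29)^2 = 81829/665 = 123.05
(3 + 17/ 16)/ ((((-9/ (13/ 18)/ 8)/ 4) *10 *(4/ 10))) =-845/ 324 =-2.61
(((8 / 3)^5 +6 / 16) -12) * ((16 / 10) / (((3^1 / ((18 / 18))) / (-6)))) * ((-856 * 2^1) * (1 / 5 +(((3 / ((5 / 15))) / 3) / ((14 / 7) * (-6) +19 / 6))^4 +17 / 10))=12382500497510992 / 9586934415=1291601.67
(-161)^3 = -4173281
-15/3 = -5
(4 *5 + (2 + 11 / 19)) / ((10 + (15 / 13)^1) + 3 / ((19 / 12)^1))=507 / 293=1.73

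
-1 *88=-88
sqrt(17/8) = sqrt(34)/4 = 1.46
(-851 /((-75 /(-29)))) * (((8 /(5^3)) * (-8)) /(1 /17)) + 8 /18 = 80564756 /28125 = 2864.52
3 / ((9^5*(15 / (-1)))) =-1 / 295245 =-0.00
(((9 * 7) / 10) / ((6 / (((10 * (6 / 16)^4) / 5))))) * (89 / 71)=151389 / 2908160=0.05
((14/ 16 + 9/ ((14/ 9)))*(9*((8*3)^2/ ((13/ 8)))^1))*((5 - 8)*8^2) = -371257344/ 91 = -4079751.03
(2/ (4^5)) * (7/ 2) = 7/ 1024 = 0.01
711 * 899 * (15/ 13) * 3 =28763505/ 13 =2212577.31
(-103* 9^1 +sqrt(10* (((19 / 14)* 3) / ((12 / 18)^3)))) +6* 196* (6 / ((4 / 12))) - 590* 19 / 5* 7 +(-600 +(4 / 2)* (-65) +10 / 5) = 9* sqrt(1330) / 28 +3819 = 3830.72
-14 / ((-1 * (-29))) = -14 / 29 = -0.48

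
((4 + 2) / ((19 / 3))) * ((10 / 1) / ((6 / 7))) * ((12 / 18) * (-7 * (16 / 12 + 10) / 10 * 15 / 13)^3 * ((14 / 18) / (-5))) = 330291164 / 375687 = 879.17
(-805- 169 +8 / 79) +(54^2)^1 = 153426 / 79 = 1942.10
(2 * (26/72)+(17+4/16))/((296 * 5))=647/53280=0.01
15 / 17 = 0.88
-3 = -3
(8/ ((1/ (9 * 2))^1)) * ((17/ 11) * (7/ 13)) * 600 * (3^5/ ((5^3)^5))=99937152/ 174560546875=0.00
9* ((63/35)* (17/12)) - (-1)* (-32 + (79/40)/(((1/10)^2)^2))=394819/20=19740.95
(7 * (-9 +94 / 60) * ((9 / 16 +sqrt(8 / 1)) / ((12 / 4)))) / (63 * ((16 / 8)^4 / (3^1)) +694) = -1561 * sqrt(2) / 46350 - 1561 / 164800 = -0.06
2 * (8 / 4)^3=16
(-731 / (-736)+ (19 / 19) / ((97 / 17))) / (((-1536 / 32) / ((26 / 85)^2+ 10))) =-178923941 / 728198400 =-0.25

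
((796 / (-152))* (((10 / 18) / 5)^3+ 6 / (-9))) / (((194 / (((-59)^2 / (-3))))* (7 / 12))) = -35.72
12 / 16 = 3 / 4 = 0.75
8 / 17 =0.47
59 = 59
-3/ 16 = -0.19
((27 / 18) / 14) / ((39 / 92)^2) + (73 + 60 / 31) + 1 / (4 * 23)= 764622935 / 10121748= 75.54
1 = 1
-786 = -786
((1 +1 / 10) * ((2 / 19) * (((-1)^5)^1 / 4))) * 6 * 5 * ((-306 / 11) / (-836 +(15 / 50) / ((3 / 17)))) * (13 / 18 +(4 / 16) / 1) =-2975 / 105678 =-0.03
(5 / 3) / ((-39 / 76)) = -380 / 117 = -3.25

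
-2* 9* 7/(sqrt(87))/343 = -6* sqrt(87)/1421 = -0.04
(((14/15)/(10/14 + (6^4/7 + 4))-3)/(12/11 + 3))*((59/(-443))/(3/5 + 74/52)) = 1007495918/20903462235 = 0.05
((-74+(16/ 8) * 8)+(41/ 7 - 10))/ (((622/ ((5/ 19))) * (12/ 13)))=-0.03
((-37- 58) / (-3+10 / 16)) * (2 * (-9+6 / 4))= -600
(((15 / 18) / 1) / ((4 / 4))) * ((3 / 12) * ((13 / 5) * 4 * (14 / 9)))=91 / 27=3.37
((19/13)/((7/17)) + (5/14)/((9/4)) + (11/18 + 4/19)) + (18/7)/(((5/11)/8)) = 7747349/155610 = 49.79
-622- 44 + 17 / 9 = -5977 / 9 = -664.11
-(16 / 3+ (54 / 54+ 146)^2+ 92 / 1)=-65119 / 3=-21706.33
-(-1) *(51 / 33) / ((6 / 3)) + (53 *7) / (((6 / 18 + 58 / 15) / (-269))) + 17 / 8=-6272315 / 264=-23758.77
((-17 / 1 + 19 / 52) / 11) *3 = -2595 / 572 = -4.54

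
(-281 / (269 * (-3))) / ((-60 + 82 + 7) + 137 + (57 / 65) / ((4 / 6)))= 36530 / 17553057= 0.00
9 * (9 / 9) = 9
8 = 8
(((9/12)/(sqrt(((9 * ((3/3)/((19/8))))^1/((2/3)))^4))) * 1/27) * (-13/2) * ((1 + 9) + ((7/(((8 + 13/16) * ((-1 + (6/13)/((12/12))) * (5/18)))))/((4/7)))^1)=-389519/98677440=-0.00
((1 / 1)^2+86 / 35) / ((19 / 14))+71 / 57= 1081 / 285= 3.79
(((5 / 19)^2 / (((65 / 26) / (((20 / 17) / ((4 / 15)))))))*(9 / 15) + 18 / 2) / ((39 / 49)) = 909489 / 79781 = 11.40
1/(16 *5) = 1/80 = 0.01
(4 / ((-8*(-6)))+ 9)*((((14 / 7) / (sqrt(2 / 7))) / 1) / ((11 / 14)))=763*sqrt(14) / 66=43.26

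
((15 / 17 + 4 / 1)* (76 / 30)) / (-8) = -1.55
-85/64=-1.33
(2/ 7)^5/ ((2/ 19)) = 304/ 16807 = 0.02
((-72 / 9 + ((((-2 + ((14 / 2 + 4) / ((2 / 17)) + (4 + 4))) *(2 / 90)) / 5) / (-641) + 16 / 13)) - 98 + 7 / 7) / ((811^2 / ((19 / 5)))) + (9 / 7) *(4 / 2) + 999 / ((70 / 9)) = 5654709760250227 / 43161214107375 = 131.01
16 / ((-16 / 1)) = -1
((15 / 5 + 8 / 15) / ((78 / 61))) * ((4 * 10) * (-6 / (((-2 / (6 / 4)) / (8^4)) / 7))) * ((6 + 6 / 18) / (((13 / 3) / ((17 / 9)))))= 39370143.39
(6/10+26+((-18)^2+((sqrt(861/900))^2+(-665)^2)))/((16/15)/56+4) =929410769/8440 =110119.76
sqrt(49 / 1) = 7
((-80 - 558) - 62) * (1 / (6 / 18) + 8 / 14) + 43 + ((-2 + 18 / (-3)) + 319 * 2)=-1827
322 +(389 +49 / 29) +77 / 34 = 704945 / 986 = 714.95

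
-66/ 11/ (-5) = 6/ 5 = 1.20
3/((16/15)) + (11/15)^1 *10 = 487/48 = 10.15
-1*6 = -6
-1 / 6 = -0.17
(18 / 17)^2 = 324 / 289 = 1.12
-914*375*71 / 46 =-12167625 / 23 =-529027.17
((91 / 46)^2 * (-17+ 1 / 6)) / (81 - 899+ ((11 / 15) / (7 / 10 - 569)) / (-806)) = 1915520748869 / 23784987020120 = 0.08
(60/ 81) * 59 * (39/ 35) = 3068/ 63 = 48.70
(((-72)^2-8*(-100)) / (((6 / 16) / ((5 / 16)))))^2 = 223801600 / 9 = 24866844.44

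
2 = 2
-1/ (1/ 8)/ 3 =-8/ 3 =-2.67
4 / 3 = 1.33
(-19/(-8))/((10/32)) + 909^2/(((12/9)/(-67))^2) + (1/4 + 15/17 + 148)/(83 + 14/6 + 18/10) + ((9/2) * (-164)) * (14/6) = 3708634534227707/1777520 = 2086409454.87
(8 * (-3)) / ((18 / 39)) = -52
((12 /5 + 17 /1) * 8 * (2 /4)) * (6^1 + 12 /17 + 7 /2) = 67318 /85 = 791.98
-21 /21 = -1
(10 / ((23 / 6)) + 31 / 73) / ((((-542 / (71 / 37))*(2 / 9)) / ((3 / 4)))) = -9763281 / 269365328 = -0.04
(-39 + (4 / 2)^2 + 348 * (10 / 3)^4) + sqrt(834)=sqrt(834) + 1159055 / 27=42956.84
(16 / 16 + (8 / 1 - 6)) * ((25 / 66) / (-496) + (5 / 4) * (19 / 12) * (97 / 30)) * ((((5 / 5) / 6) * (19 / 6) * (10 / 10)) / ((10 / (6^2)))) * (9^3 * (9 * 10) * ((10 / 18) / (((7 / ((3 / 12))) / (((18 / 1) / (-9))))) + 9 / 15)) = 256036847697 / 190960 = 1340787.85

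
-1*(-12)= 12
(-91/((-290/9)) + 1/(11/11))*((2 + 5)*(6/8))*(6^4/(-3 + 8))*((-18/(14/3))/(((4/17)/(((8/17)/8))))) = -7276149/1450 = -5018.03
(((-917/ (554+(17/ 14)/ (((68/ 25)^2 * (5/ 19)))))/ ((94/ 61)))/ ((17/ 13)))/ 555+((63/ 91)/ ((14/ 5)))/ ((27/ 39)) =274318293167/ 771283836330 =0.36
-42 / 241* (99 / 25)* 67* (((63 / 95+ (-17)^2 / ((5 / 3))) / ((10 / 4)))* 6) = -55280377152 / 2861875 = -19316.14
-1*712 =-712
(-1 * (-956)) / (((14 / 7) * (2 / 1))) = 239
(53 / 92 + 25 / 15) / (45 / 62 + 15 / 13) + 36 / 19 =12266203 / 3972330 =3.09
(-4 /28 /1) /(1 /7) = -1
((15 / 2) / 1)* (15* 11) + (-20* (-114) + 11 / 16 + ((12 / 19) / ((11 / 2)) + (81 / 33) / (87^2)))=9894536635 / 2812304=3518.30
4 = 4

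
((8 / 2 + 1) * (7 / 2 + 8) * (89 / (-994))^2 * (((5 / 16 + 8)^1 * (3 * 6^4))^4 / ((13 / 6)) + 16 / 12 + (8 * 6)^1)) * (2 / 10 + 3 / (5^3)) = 1788883329867278601748333 / 34404825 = 51995129458361686.24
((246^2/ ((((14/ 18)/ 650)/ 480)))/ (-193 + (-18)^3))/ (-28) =1699289280/ 11809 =143897.81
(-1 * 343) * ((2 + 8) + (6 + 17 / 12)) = -71687 / 12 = -5973.92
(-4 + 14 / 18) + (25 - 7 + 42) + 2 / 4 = 1031 / 18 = 57.28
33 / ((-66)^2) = 1 / 132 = 0.01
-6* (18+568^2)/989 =-1935852/989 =-1957.38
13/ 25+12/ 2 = 163/ 25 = 6.52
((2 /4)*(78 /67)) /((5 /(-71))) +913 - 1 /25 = 1515363 /1675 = 904.69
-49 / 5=-9.80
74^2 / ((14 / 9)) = 24642 / 7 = 3520.29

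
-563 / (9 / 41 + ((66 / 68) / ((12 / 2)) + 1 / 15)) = -23544660 / 18733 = -1256.85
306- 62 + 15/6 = 246.50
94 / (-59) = -94 / 59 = -1.59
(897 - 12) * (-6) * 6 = -31860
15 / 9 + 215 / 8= 685 / 24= 28.54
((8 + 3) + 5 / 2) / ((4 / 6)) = 81 / 4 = 20.25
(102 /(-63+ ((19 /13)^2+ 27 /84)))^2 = 232964536896 /82074801169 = 2.84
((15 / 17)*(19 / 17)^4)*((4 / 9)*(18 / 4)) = 2.75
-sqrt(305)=-17.46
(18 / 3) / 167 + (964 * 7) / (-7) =-160982 / 167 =-963.96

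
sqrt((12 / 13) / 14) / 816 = sqrt(546) / 74256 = 0.00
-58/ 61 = -0.95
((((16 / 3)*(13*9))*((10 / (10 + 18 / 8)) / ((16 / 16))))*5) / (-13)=-9600 / 49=-195.92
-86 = -86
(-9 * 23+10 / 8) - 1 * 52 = -1031 / 4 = -257.75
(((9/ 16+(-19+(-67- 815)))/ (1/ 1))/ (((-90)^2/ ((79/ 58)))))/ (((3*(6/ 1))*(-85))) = 1138153/ 11500704000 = 0.00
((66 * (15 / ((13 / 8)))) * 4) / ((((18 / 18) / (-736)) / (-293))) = 6831728640 / 13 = 525517587.69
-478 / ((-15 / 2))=956 / 15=63.73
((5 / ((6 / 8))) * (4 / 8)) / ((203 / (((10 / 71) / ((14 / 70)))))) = 500 / 43239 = 0.01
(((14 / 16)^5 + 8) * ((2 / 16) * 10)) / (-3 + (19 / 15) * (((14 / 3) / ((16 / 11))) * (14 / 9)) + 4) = 19478475 / 13402112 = 1.45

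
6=6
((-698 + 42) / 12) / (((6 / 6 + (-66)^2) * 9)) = -164 / 117639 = -0.00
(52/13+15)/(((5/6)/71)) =8094/5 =1618.80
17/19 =0.89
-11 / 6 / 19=-11 / 114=-0.10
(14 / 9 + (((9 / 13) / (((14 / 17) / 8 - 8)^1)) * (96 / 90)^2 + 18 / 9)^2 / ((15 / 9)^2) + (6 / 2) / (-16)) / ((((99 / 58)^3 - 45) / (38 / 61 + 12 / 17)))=-42017643077599164197 / 474381055874146078125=-0.09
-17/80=-0.21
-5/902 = -0.01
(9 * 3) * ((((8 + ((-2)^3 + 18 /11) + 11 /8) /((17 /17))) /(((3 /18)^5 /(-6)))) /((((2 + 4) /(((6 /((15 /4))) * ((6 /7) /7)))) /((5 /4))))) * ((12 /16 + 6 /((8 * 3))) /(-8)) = 10431990 /539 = 19354.34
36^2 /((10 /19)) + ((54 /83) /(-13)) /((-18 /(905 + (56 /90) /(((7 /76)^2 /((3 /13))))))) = 1210161397 /490945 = 2464.96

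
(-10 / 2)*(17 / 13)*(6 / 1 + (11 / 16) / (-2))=-15385 / 416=-36.98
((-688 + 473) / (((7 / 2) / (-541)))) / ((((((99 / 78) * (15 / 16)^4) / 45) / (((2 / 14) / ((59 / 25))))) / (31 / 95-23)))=-56921120309248 / 27189855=-2093469.06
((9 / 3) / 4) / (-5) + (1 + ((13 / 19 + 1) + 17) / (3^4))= 33263 / 30780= 1.08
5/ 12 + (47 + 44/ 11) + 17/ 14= 4421/ 84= 52.63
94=94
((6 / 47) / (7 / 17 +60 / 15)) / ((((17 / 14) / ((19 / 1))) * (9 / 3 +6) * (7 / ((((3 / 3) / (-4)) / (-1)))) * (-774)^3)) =-19 / 4903467013800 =-0.00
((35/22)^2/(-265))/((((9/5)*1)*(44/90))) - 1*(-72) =40626643/564344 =71.99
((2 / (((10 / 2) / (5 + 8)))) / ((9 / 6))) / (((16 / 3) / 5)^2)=195 / 64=3.05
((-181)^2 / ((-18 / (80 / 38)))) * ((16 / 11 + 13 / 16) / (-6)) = 1146635 / 792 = 1447.77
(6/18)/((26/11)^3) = 1331/52728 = 0.03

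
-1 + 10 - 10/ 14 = 58/ 7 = 8.29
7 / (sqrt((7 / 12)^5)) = 26.93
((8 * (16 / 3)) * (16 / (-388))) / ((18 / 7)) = -1792 / 2619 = -0.68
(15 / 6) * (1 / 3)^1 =5 / 6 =0.83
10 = 10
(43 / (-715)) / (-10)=43 / 7150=0.01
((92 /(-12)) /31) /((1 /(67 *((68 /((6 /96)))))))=-1676608 /93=-18028.04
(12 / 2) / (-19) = -6 / 19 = -0.32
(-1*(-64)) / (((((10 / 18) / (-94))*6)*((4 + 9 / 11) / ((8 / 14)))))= -397056 / 1855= -214.05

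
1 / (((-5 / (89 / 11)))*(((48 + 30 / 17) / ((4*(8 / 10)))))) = -0.10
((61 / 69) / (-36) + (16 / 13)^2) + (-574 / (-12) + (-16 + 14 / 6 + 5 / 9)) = 15201845 / 419796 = 36.21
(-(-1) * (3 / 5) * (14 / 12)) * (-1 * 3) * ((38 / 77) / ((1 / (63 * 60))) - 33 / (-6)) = -864381 / 220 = -3929.00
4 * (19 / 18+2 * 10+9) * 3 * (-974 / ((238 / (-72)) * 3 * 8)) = 526934 / 119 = 4428.02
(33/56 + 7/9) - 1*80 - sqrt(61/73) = -39631/504 - sqrt(4453)/73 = -79.55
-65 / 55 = -13 / 11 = -1.18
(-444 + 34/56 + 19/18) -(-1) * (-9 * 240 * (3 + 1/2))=-8002.34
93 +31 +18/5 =638/5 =127.60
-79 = -79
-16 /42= -8 /21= -0.38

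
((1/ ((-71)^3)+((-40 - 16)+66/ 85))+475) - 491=-2166793279/ 30422435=-71.22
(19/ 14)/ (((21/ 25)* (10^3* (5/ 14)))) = 19/ 4200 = 0.00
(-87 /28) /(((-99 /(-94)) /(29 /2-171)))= 426619 /924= 461.71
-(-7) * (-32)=-224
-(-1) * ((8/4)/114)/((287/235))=235/16359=0.01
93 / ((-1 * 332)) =-93 / 332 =-0.28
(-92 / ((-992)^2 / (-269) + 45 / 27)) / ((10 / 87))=3229614 / 14754235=0.22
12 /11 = 1.09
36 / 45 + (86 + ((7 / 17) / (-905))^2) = 20545405979 / 236698225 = 86.80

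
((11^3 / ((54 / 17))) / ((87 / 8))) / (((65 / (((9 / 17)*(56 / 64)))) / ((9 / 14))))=1331 / 7540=0.18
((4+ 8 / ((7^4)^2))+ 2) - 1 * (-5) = 63412819 / 5764801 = 11.00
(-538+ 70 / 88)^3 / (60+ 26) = -13206175535853 / 7325824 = -1802688.07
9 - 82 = -73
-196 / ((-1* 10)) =98 / 5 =19.60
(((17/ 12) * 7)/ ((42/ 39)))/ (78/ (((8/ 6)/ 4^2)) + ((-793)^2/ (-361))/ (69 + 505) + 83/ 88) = 251868617/ 25544494203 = 0.01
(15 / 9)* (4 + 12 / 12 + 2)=35 / 3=11.67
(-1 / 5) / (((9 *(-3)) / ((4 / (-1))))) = -4 / 135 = -0.03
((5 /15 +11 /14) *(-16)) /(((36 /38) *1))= -18.90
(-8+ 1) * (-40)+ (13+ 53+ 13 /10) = 3473 /10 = 347.30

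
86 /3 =28.67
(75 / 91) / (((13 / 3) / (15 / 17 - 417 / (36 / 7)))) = -1227075 / 80444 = -15.25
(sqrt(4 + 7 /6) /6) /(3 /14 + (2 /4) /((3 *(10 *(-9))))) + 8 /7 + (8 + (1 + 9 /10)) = 105 *sqrt(186) /803 + 773 /70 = 12.83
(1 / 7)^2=1 / 49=0.02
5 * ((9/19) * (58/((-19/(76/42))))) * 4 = -6960/133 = -52.33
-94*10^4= -940000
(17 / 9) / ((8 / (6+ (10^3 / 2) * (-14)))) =-1651.36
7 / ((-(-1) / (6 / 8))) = 21 / 4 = 5.25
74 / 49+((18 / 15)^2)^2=109754 / 30625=3.58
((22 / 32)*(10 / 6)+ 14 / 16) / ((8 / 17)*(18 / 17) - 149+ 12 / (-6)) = -28033 / 2087760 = -0.01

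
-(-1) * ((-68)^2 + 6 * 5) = 4654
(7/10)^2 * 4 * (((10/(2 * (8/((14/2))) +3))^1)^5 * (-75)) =-247062900000/69343957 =-3562.86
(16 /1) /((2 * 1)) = 8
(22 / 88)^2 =1 / 16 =0.06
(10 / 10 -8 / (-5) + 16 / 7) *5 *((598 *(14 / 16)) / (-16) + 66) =364401 / 448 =813.40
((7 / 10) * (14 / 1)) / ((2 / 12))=294 / 5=58.80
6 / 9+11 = 35 / 3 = 11.67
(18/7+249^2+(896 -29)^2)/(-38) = -2847924/133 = -21412.96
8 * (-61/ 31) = -488/ 31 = -15.74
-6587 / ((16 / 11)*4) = -72457 / 64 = -1132.14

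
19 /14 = 1.36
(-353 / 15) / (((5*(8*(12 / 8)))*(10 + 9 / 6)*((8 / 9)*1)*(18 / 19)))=-6707 / 165600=-0.04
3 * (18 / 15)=18 / 5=3.60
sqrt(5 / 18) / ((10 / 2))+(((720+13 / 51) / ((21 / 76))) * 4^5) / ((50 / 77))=sqrt(10) / 30+15722899456 / 3825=4110562.05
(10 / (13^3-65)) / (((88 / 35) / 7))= 1225 / 93808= 0.01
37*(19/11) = 703/11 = 63.91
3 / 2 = 1.50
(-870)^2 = 756900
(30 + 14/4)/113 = 67/226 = 0.30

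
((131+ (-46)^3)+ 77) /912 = -213 /2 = -106.50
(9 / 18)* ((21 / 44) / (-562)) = -21 / 49456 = -0.00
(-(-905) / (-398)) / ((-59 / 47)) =42535 / 23482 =1.81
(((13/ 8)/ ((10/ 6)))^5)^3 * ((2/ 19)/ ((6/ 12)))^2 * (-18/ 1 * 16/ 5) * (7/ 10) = -46271081969981691590413737/ 37853593600000000000000000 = -1.22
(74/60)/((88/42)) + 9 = 4219/440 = 9.59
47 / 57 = 0.82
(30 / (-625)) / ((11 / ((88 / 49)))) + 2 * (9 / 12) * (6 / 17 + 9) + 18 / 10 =3294843 / 208250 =15.82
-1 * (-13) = 13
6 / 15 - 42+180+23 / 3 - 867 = -10814 / 15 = -720.93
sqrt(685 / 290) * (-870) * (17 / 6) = -3788.46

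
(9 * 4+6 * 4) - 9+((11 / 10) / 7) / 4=14291 / 280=51.04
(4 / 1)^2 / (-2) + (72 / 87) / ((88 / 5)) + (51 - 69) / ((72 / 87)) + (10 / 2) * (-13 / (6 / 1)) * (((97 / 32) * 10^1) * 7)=-71304949 / 30624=-2328.40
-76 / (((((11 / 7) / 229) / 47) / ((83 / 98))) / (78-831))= 25561716006 / 77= 331970337.74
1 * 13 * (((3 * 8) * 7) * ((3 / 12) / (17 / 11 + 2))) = 154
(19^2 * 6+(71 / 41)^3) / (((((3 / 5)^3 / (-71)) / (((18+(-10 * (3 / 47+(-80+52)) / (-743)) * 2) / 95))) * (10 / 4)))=-63993255352886660 / 1234683393633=-51829.69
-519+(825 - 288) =18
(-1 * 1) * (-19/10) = 19/10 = 1.90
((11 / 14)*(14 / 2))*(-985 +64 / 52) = -140679 / 26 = -5410.73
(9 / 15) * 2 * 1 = 6 / 5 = 1.20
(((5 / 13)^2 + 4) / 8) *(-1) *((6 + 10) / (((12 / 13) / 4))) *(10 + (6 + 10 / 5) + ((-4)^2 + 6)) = -56080 / 39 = -1437.95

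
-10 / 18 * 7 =-35 / 9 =-3.89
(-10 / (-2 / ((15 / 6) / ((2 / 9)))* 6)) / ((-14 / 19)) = -1425 / 112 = -12.72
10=10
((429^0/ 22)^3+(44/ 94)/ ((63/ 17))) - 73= -72.87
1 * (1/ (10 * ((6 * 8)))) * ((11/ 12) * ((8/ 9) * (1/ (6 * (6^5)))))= 11/ 302330880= 0.00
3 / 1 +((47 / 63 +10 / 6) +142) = 9287 / 63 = 147.41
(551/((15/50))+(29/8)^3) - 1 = 2892751/1536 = 1883.30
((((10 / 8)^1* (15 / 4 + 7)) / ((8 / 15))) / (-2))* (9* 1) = -29025 / 256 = -113.38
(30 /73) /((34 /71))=1065 /1241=0.86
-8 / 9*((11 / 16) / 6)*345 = -35.14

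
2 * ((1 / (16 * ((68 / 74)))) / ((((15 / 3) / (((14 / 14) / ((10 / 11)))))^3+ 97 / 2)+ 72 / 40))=246235 / 261051048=0.00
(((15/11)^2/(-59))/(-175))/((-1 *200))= -9/9994600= -0.00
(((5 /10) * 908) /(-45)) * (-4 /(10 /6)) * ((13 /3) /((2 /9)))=11804 /25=472.16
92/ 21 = 4.38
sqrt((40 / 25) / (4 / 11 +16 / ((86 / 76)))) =sqrt(6622) / 245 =0.33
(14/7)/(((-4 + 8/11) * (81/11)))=-121/1458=-0.08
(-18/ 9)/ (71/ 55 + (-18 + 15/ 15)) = 55/ 432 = 0.13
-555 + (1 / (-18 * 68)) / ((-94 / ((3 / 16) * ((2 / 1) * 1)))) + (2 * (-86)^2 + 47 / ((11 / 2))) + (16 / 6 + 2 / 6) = 48088498955 / 3374976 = 14248.55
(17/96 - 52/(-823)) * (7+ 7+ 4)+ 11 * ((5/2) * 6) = 2229669/13168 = 169.32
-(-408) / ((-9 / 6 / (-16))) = 4352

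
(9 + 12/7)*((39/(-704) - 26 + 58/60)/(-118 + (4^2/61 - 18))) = 702659/354816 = 1.98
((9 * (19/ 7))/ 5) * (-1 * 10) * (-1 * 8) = 2736/ 7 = 390.86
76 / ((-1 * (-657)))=76 / 657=0.12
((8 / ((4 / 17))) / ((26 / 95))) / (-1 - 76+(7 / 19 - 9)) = -30685 / 21151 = -1.45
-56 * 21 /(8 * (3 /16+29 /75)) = -176400 /689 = -256.02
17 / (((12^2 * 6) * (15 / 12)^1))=17 / 1080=0.02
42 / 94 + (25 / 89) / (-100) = 7429 / 16732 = 0.44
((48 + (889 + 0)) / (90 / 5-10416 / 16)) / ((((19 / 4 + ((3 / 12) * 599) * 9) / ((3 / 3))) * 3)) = -1874 / 5136795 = -0.00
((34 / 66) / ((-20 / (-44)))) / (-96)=-17 / 1440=-0.01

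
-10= -10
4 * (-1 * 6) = -24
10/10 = 1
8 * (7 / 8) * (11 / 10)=77 / 10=7.70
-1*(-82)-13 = 69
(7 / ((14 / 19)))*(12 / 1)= 114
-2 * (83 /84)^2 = -1.95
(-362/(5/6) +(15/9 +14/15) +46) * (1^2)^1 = -1929/5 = -385.80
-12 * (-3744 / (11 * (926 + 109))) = 4992 / 1265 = 3.95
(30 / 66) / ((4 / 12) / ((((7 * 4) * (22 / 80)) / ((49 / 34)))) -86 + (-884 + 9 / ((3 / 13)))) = -255 / 522256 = -0.00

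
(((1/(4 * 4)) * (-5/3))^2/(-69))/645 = -5/20507904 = -0.00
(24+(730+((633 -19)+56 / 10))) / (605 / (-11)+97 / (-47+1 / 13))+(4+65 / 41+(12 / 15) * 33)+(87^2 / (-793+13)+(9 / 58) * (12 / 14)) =-17813878181 / 10761472540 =-1.66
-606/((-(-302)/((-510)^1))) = 154530/151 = 1023.38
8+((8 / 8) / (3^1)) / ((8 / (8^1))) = 25 / 3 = 8.33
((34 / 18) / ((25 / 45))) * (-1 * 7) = -119 / 5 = -23.80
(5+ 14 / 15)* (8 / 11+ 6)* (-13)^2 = 6745.66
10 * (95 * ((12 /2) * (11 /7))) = 62700 /7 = 8957.14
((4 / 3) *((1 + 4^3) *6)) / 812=130 / 203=0.64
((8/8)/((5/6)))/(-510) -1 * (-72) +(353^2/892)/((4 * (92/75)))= 100.47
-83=-83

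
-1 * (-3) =3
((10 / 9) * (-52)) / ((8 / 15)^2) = -1625 / 8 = -203.12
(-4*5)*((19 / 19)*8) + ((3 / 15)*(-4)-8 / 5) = -162.40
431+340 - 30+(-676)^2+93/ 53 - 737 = 456981.75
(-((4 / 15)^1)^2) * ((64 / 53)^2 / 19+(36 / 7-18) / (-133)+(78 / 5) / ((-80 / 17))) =3286321754 / 14710381875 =0.22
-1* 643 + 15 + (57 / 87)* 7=-18079 / 29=-623.41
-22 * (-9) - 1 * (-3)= 201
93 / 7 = 13.29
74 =74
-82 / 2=-41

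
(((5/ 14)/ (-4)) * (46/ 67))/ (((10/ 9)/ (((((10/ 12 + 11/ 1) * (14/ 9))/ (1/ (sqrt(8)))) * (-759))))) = 413149 * sqrt(2)/ 268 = 2180.15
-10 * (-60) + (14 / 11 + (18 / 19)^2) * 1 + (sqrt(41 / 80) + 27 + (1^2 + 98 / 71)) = sqrt(205) / 20 + 178059984 / 281941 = 632.27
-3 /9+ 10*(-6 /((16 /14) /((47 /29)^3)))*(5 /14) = -23457731 /292668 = -80.15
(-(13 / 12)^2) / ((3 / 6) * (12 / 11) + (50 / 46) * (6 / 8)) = -42757 / 49572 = -0.86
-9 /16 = -0.56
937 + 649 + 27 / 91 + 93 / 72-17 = 3430165 / 2184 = 1570.59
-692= -692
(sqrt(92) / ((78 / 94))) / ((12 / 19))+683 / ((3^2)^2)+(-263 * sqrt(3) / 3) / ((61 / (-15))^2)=-19725 * sqrt(3) / 3721+683 / 81+893 * sqrt(23) / 234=17.55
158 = 158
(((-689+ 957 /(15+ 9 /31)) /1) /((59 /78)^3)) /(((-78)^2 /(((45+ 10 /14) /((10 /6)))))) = -105872832 /16224941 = -6.53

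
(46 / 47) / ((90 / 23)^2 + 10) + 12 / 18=665831 / 943995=0.71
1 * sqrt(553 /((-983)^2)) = sqrt(553) /983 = 0.02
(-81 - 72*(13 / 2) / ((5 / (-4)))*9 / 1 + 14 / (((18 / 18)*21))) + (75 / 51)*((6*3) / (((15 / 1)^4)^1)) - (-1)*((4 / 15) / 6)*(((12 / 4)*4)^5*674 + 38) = 9507919489 / 1275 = 7457191.76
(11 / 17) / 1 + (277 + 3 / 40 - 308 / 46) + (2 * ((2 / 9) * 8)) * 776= 426522157 / 140760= 3030.14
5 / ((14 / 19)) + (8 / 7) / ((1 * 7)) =681 / 98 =6.95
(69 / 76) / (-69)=-1 / 76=-0.01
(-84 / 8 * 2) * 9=-189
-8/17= -0.47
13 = 13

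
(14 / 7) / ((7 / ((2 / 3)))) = 4 / 21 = 0.19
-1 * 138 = -138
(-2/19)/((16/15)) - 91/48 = -1819/912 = -1.99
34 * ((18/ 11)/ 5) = 612/ 55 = 11.13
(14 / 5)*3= 42 / 5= 8.40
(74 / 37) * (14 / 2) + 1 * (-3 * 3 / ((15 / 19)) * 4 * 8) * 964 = -1758266 / 5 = -351653.20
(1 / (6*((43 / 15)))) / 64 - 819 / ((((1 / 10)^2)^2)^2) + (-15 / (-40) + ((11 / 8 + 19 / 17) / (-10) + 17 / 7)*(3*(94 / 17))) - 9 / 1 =-4559615422467503729 / 55672960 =-81899999972.47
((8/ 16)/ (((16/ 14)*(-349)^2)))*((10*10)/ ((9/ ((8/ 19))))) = 350/ 20827971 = 0.00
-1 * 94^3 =-830584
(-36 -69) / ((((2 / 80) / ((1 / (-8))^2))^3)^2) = -1640625 / 262144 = -6.26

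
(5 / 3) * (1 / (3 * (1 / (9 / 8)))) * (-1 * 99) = -495 / 8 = -61.88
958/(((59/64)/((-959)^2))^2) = 3318943702249627648/3481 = 953445476084351.52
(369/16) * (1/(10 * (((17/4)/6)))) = 1107/340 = 3.26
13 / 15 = 0.87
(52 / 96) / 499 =13 / 11976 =0.00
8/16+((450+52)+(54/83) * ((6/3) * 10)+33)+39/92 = 4191675/7636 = 548.94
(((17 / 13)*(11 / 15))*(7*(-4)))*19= -99484 / 195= -510.17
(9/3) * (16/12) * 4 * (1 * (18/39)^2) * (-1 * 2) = -1152/169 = -6.82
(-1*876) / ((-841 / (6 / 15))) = 1752 / 4205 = 0.42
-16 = -16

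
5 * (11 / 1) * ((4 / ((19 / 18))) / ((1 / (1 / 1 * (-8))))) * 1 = -31680 / 19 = -1667.37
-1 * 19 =-19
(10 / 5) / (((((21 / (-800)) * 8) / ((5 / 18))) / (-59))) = 29500 / 189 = 156.08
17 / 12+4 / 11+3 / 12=67 / 33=2.03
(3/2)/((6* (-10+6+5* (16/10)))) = 1/16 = 0.06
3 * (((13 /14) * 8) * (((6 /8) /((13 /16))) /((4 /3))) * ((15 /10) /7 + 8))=6210 /49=126.73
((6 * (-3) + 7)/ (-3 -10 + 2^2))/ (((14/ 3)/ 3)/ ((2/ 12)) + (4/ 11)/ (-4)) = 121/ 915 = 0.13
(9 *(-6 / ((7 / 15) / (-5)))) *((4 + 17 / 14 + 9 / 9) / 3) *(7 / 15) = 3915 / 7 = 559.29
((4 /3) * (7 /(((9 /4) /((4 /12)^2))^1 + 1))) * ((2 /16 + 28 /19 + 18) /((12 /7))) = 16219 /3230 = 5.02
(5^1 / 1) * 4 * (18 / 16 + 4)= 205 / 2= 102.50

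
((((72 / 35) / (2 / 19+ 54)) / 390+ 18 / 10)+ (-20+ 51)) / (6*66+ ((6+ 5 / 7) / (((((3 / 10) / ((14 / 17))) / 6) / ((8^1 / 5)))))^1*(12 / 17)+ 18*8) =5542267733 / 112348809300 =0.05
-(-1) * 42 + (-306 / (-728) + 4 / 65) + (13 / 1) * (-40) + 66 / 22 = -863623 / 1820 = -474.52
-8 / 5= -1.60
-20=-20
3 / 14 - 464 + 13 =-6311 / 14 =-450.79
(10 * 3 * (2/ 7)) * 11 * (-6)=-3960/ 7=-565.71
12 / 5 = 2.40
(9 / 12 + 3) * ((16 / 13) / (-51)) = -20 / 221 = -0.09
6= 6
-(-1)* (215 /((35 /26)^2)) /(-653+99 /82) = -2383576 /13094515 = -0.18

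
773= 773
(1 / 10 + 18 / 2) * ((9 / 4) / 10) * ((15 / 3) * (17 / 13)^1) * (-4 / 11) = -4.87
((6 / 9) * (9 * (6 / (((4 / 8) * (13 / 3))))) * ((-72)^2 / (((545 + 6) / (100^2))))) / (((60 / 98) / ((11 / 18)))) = 11176704000 / 7163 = 1560338.41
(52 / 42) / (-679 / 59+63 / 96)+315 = 135485647 / 430269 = 314.89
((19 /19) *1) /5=1 /5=0.20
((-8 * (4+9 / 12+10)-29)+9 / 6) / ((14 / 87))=-25317 / 28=-904.18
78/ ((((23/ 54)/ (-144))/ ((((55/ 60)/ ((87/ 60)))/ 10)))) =-1111968/ 667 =-1667.12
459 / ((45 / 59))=3009 / 5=601.80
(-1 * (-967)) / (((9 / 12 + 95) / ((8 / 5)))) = 30944 / 1915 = 16.16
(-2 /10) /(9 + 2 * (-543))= 1 /5385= 0.00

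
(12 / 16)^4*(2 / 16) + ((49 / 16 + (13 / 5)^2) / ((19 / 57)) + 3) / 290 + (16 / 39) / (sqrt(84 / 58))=1124793 / 7424000 + 8*sqrt(1218) / 819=0.49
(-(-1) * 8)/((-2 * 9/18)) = -8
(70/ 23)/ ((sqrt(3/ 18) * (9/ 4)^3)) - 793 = -793 + 4480 * sqrt(6)/ 16767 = -792.35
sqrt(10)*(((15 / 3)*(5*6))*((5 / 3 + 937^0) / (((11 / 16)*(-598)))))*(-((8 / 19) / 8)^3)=3200*sqrt(10) / 22559251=0.00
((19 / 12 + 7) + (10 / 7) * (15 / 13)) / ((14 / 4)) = 11173 / 3822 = 2.92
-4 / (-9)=4 / 9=0.44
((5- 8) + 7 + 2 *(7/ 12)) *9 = 93/ 2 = 46.50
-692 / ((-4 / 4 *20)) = 173 / 5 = 34.60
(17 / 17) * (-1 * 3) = -3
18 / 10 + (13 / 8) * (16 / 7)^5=103.18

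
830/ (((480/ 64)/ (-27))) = -2988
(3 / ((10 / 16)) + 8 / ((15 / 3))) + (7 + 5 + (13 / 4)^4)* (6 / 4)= 490879 / 2560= 191.75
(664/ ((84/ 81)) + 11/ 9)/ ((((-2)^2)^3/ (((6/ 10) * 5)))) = 40415/ 1344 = 30.07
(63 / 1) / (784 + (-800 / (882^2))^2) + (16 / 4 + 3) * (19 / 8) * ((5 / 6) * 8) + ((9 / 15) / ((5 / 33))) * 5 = 58141034728093673 / 444796826685360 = 130.71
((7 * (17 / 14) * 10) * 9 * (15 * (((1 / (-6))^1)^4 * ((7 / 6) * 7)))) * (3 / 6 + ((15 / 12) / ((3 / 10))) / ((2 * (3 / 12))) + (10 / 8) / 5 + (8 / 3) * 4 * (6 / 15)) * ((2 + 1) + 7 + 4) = 2594795 / 192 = 13514.56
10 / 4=5 / 2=2.50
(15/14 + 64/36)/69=359/8694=0.04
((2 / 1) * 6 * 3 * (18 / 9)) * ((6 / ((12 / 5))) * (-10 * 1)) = -1800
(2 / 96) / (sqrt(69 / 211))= 0.04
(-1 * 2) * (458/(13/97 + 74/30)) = -333195/946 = -352.21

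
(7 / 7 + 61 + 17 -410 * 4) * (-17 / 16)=26537 / 16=1658.56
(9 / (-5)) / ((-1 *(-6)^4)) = 1 / 720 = 0.00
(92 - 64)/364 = 1/13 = 0.08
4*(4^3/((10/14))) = 1792/5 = 358.40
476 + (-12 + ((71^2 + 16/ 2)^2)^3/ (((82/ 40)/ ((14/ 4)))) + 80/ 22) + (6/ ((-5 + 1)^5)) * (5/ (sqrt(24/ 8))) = 12756247864197124793255674/ 451 - 5 * sqrt(3)/ 512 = 28284363335248613732274.20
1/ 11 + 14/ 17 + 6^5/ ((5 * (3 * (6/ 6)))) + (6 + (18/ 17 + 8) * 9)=567399/ 935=606.84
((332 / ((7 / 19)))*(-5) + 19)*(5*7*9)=-1413315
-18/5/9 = -0.40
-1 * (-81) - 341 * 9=-2988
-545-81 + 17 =-609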